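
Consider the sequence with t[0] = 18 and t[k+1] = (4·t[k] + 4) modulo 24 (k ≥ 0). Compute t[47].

We have t[0] = 18, t[1] = 4, t[2] = 20, t[3] = 12, t[4] = 4.
Since t[4] = t[1] = 4, the sequence is eventually periodic: after a pre-period of length 1 it cycles with period 3.
For k ≥ 1, t[k] depends only on (k - 1) mod 3. (47 - 1) mod 3 = 1, so t[47] = t[2] = 20.

20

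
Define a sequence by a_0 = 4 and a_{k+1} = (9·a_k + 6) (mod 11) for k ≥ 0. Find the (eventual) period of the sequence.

We have a_0 = 4, a_1 = 9, a_2 = 10, a_3 = 8, a_4 = 1, a_5 = 4.
The sequence repeats with period 5.

5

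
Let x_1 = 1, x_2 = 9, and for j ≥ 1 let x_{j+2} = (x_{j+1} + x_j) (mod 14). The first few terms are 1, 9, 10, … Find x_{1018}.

5

x_1 = 1, x_2 = 9, x_3 = 10, x_4 = 5, x_5 = 1, x_6 = 6, x_7 = 7, x_8 = 13, x_9 = 6, x_{10} = 5, x_{11} = 11, x_{12} = 2, x_{13} = 13, x_{14} = 1, x_{15} = 0, x_{16} = 1, x_{17} = 1, x_{18} = 2, x_{19} = 3, x_{20} = 5, x_{21} = 8, x_{22} = 13, x_{23} = 7, x_{24} = 6, x_{25} = 13, x_{26} = 5, x_{27} = 4, x_{28} = 9, x_{29} = 13, x_{30} = 8, x_{31} = 7, x_{32} = 1, x_{33} = 8, x_{34} = 9, x_{35} = 3, x_{36} = 12, x_{37} = 1, x_{38} = 13, x_{39} = 0, x_{40} = 13, x_{41} = 13, x_{42} = 12, x_{43} = 11, x_{44} = 9, x_{45} = 6, x_{46} = 1, x_{47} = 7, x_{48} = 8, x_{49} = 1, x_{50} = 9.
The sequence repeats with period 48.
(1018 - 1) mod 48 = 9, so x_{1018} = x_{10} = 5.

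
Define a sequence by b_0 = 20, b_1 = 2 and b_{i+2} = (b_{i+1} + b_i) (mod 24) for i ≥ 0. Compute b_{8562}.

Computing terms: b_0 = 20,  b_1 = 2,  b_2 = 22,  b_3 = 0,  b_4 = 22,  b_5 = 22,  b_6 = 20,  b_7 = 18,  b_8 = 14,  b_9 = 8,  b_{10} = 22,  b_{11} = 6,  b_{12} = 4,  b_{13} = 10,  b_{14} = 14,  b_{15} = 0,  b_{16} = 14,  b_{17} = 14,  b_{18} = 4,  b_{19} = 18,  b_{20} = 22,  b_{21} = 16,  b_{22} = 14,  b_{23} = 6,  b_{24} = 20,  b_{25} = 2.
The sequence repeats with period 24.
So b_{8562} = b_{0 + ((8562-0) mod 24)} = b_{18} = 4.

4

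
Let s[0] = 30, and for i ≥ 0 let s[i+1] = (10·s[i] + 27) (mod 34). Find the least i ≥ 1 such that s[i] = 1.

Listing terms: s[0] = 30, s[1] = 21, s[2] = 33, s[3] = 17, s[4] = 27, s[5] = 25, s[6] = 5, s[7] = 9, s[8] = 15, s[9] = 7, s[10] = 29, s[11] = 11, s[12] = 1, s[13] = 3, s[14] = 23, s[15] = 19, s[16] = 13, s[17] = 21.
Since s[17] = s[1] = 21, the sequence is eventually periodic: after a pre-period of length 1 it cycles with period 16.
The value 1 first appears (with i ≥ 1) at s[12].

12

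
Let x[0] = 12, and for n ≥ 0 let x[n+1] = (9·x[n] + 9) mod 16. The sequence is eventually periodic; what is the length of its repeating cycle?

16

Computing terms: x[0] = 12, x[1] = 5, x[2] = 6, x[3] = 15, x[4] = 0, x[5] = 9, x[6] = 10, x[7] = 3, x[8] = 4, x[9] = 13, x[10] = 14, x[11] = 7, x[12] = 8, x[13] = 1, x[14] = 2, x[15] = 11, x[16] = 12.
The sequence repeats with period 16.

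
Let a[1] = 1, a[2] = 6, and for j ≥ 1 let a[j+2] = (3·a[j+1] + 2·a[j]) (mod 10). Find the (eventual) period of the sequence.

Listing terms: a[1] = 1, a[2] = 6, a[3] = 0, a[4] = 2, a[5] = 6, a[6] = 2, a[7] = 8, a[8] = 8, a[9] = 0, a[10] = 6, a[11] = 8, a[12] = 6, a[13] = 4, a[14] = 4, a[15] = 0, a[16] = 8, a[17] = 4, a[18] = 8, a[19] = 2, a[20] = 2, a[21] = 0, a[22] = 4, a[23] = 2, a[24] = 4, a[25] = 6, a[26] = 6, a[27] = 0.
Since (a[26], a[27]) = (a[2], a[3]) = (6, 0) (two consecutive terms determine the rest), the sequence is eventually periodic: after a pre-period of length 1 it cycles with period 24.

24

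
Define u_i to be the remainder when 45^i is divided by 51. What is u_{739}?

Listing terms: u_0 = 1,  u_1 = 45,  u_2 = 36,  u_3 = 39,  u_4 = 21,  u_5 = 27,  u_6 = 42,  u_7 = 3,  u_8 = 33,  u_9 = 6,  u_{10} = 15,  u_{11} = 12,  u_{12} = 30,  u_{13} = 24,  u_{14} = 9,  u_{15} = 48,  u_{16} = 18,  u_{17} = 45.
Since u_{17} = u_1 = 45, the sequence is eventually periodic: after a pre-period of length 1 it cycles with period 16.
For i ≥ 1, u_i depends only on (i - 1) mod 16. (739 - 1) mod 16 = 2, so u_{739} = u_3 = 39.

39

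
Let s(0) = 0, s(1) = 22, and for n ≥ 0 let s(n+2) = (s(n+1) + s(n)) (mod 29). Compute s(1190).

0

We have s(0) = 0; s(1) = 22; s(2) = 22; s(3) = 15; s(4) = 8; s(5) = 23; s(6) = 2; s(7) = 25; s(8) = 27; s(9) = 23; s(10) = 21; s(11) = 15; s(12) = 7; s(13) = 22; s(14) = 0; s(15) = 22.
The sequence repeats with period 14.
(1190 - 0) mod 14 = 0, so s(1190) = s(0) = 0.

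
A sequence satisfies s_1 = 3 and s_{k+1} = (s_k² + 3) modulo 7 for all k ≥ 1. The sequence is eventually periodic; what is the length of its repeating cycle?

3

Listing terms: s_1 = 3; s_2 = 5; s_3 = 0; s_4 = 3.
Since s_4 = s_1 = 3, the sequence is periodic with period 3.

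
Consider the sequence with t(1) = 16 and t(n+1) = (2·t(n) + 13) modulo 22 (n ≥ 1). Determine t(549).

19

Listing terms: t(1) = 16; t(2) = 1; t(3) = 15; t(4) = 21; t(5) = 11; t(6) = 13; t(7) = 17; t(8) = 3; t(9) = 19; t(10) = 7; t(11) = 5; t(12) = 1.
Since t(12) = t(2) = 1, the sequence is eventually periodic: after a pre-period of length 1 it cycles with period 10.
For n ≥ 2, t(n) depends only on (n - 2) mod 10. (549 - 2) mod 10 = 7, so t(549) = t(9) = 19.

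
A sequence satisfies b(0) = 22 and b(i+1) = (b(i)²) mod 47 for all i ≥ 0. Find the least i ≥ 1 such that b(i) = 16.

We have b(0) = 22, b(1) = 14, b(2) = 8, b(3) = 17, b(4) = 7, b(5) = 2, b(6) = 4, b(7) = 16, b(8) = 21, b(9) = 18, b(10) = 42, b(11) = 25, b(12) = 14.
Since b(12) = b(1) = 14, the sequence is eventually periodic: after a pre-period of length 1 it cycles with period 11.
The value 16 first appears (with i ≥ 1) at b(7).

7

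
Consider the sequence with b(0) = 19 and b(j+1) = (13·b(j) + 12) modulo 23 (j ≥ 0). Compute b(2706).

Computing terms: b(0) = 19,  b(1) = 6,  b(2) = 21,  b(3) = 9,  b(4) = 14,  b(5) = 10,  b(6) = 4,  b(7) = 18,  b(8) = 16,  b(9) = 13,  b(10) = 20,  b(11) = 19.
Since b(11) = b(0) = 19, the sequence is periodic with period 11.
(2706 - 0) mod 11 = 0, so b(2706) = b(0) = 19.

19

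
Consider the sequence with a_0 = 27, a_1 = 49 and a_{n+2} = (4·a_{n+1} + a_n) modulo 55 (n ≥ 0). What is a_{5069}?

Computing terms: a_0 = 27; a_1 = 49; a_2 = 3; a_3 = 6; a_4 = 27; a_5 = 4; a_6 = 43; a_7 = 11; a_8 = 32; a_9 = 29; a_{10} = 38; a_{11} = 16; a_{12} = 47; a_{13} = 39; a_{14} = 38; a_{15} = 26; a_{16} = 32; a_{17} = 44; a_{18} = 43; a_{19} = 51; a_{20} = 27; a_{21} = 49.
The sequence repeats with period 20.
So a_{5069} = a_{0 + ((5069-0) mod 20)} = a_9 = 29.

29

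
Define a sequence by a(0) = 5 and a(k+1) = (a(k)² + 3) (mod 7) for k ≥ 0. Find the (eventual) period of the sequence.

We have a(0) = 5,  a(1) = 0,  a(2) = 3,  a(3) = 5.
The sequence repeats with period 3.

3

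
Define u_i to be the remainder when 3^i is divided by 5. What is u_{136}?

1

Listing terms: u_0 = 1; u_1 = 3; u_2 = 4; u_3 = 2; u_4 = 1.
The sequence repeats with period 4.
So u_{136} = u_{0 + ((136-0) mod 4)} = u_0 = 1.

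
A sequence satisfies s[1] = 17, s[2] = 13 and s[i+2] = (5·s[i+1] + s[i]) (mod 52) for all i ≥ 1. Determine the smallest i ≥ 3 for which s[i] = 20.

6

s[1] = 17,  s[2] = 13,  s[3] = 30,  s[4] = 7,  s[5] = 13,  s[6] = 20,  s[7] = 9,  s[8] = 13,  s[9] = 22,  s[10] = 19,  s[11] = 13,  s[12] = 32,  s[13] = 17,  s[14] = 13.
The sequence repeats with period 12.
The value 20 first appears (with i ≥ 3) at s[6].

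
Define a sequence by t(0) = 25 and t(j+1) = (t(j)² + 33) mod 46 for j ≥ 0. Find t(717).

We have t(0) = 25, t(1) = 14, t(2) = 45, t(3) = 34, t(4) = 39, t(5) = 36, t(6) = 41, t(7) = 12, t(8) = 39.
Since t(8) = t(4) = 39, the sequence is eventually periodic: after a pre-period of length 4 it cycles with period 4.
For j ≥ 4, t(j) depends only on (j - 4) mod 4. (717 - 4) mod 4 = 1, so t(717) = t(5) = 36.

36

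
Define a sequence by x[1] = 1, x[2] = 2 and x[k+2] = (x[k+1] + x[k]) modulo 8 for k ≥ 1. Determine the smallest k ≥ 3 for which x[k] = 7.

Listing terms: x[1] = 1,  x[2] = 2,  x[3] = 3,  x[4] = 5,  x[5] = 0,  x[6] = 5,  x[7] = 5,  x[8] = 2,  x[9] = 7,  x[10] = 1,  x[11] = 0,  x[12] = 1,  x[13] = 1,  x[14] = 2.
Since (x[13], x[14]) = (x[1], x[2]) = (1, 2) (two consecutive terms determine the rest), the sequence is periodic with period 12.
The value 7 first appears (with k ≥ 3) at x[9].

9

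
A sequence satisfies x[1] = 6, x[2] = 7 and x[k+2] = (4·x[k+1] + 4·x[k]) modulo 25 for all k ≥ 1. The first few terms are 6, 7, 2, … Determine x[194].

12

Computing terms: x[1] = 6,  x[2] = 7,  x[3] = 2,  x[4] = 11,  x[5] = 2,  x[6] = 2,  x[7] = 16,  x[8] = 22,  x[9] = 2,  x[10] = 21,  x[11] = 17,  x[12] = 2,  x[13] = 1,  x[14] = 12,  x[15] = 2,  x[16] = 6,  x[17] = 7.
The sequence repeats with period 15.
(194 - 1) mod 15 = 13, so x[194] = x[14] = 12.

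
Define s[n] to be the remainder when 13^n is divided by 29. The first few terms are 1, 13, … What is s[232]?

Computing terms: s[0] = 1,  s[1] = 13,  s[2] = 24,  s[3] = 22,  s[4] = 25,  s[5] = 6,  s[6] = 20,  s[7] = 28,  s[8] = 16,  s[9] = 5,  s[10] = 7,  s[11] = 4,  s[12] = 23,  s[13] = 9,  s[14] = 1.
Since s[14] = s[0] = 1, the sequence is periodic with period 14.
(232 - 0) mod 14 = 8, so s[232] = s[8] = 16.

16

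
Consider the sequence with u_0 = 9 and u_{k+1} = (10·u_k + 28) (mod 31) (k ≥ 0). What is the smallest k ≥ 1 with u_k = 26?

14

Listing terms: u_0 = 9; u_1 = 25; u_2 = 30; u_3 = 18; u_4 = 22; u_5 = 0; u_6 = 28; u_7 = 29; u_8 = 8; u_9 = 15; u_{10} = 23; u_{11} = 10; u_{12} = 4; u_{13} = 6; u_{14} = 26; u_{15} = 9.
Since u_{15} = u_0 = 9, the sequence is periodic with period 15.
The value 26 first appears (with k ≥ 1) at u_{14}.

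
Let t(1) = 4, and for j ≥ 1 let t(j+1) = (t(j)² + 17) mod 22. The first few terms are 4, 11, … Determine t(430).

21

Listing terms: t(1) = 4; t(2) = 11; t(3) = 6; t(4) = 9; t(5) = 10; t(6) = 7; t(7) = 0; t(8) = 17; t(9) = 20; t(10) = 21; t(11) = 18; t(12) = 11.
Since t(12) = t(2) = 11, the sequence is eventually periodic: after a pre-period of length 1 it cycles with period 10.
For j ≥ 2, t(j) depends only on (j - 2) mod 10. (430 - 2) mod 10 = 8, so t(430) = t(10) = 21.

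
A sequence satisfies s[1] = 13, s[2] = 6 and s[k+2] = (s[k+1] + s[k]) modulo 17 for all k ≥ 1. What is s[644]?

11

Listing terms: s[1] = 13, s[2] = 6, s[3] = 2, s[4] = 8, s[5] = 10, s[6] = 1, s[7] = 11, s[8] = 12, s[9] = 6, s[10] = 1, s[11] = 7, s[12] = 8, s[13] = 15, s[14] = 6, s[15] = 4, s[16] = 10, s[17] = 14, s[18] = 7, s[19] = 4, s[20] = 11, s[21] = 15, s[22] = 9, s[23] = 7, s[24] = 16, s[25] = 6, s[26] = 5, s[27] = 11, s[28] = 16, s[29] = 10, s[30] = 9, s[31] = 2, s[32] = 11, s[33] = 13, s[34] = 7, s[35] = 3, s[36] = 10, s[37] = 13, s[38] = 6.
Since (s[37], s[38]) = (s[1], s[2]) = (13, 6) (two consecutive terms determine the rest), the sequence is periodic with period 36.
So s[644] = s[1 + ((644-1) mod 36)] = s[32] = 11.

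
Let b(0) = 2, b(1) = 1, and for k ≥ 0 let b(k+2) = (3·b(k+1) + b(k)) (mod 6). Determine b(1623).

4

b(0) = 2; b(1) = 1; b(2) = 5; b(3) = 4; b(4) = 5; b(5) = 1; b(6) = 2; b(7) = 1.
The sequence repeats with period 6.
(1623 - 0) mod 6 = 3, so b(1623) = b(3) = 4.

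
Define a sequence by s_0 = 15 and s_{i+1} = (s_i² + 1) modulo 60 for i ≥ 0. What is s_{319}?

We have s_0 = 15,  s_1 = 46,  s_2 = 17,  s_3 = 50,  s_4 = 41,  s_5 = 2,  s_6 = 5,  s_7 = 26,  s_8 = 17.
Since s_8 = s_2 = 17, the sequence is eventually periodic: after a pre-period of length 2 it cycles with period 6.
For i ≥ 2, s_i depends only on (i - 2) mod 6. (319 - 2) mod 6 = 5, so s_{319} = s_7 = 26.

26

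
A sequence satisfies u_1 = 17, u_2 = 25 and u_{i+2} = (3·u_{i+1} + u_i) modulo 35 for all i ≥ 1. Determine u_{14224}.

16

u_1 = 17, u_2 = 25, u_3 = 22, u_4 = 21, u_5 = 15, u_6 = 31, u_7 = 3, u_8 = 5, u_9 = 18, u_{10} = 24, u_{11} = 20, u_{12} = 14, u_{13} = 27, u_{14} = 25, u_{15} = 32, u_{16} = 16, u_{17} = 10, u_{18} = 11, u_{19} = 8, u_{20} = 0, u_{21} = 8, u_{22} = 24, u_{23} = 10, u_{24} = 19, u_{25} = 32, u_{26} = 10, u_{27} = 27, u_{28} = 21, u_{29} = 20, u_{30} = 11, u_{31} = 18, u_{32} = 30, u_{33} = 3, u_{34} = 4, u_{35} = 15, u_{36} = 14, u_{37} = 22, u_{38} = 10, u_{39} = 17, u_{40} = 26, u_{41} = 25, u_{42} = 31, u_{43} = 13, u_{44} = 0, u_{45} = 13, u_{46} = 4, u_{47} = 25, u_{48} = 9, u_{49} = 17, u_{50} = 25.
Since (u_{49}, u_{50}) = (u_1, u_2) = (17, 25) (two consecutive terms determine the rest), the sequence is periodic with period 48.
(14224 - 1) mod 48 = 15, so u_{14224} = u_{16} = 16.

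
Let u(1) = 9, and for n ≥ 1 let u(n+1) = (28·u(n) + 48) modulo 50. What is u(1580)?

u(1) = 9; u(2) = 0; u(3) = 48; u(4) = 42; u(5) = 24; u(6) = 20; u(7) = 8; u(8) = 22; u(9) = 14; u(10) = 40; u(11) = 18; u(12) = 2; u(13) = 4; u(14) = 10; u(15) = 28; u(16) = 32; u(17) = 44; u(18) = 30; u(19) = 38; u(20) = 12; u(21) = 34; u(22) = 0.
Since u(22) = u(2) = 0, the sequence is eventually periodic: after a pre-period of length 1 it cycles with period 20.
For n ≥ 2, u(n) depends only on (n - 2) mod 20. (1580 - 2) mod 20 = 18, so u(1580) = u(20) = 12.

12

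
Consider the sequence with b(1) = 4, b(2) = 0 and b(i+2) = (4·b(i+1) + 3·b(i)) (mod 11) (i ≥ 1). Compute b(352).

Computing terms: b(1) = 4, b(2) = 0, b(3) = 1, b(4) = 4, b(5) = 8, b(6) = 0, b(7) = 2, b(8) = 8, b(9) = 5, b(10) = 0, b(11) = 4, b(12) = 5, b(13) = 10, b(14) = 0, b(15) = 8, b(16) = 10, b(17) = 9, b(18) = 0, b(19) = 5, b(20) = 9, b(21) = 7, b(22) = 0, b(23) = 10, b(24) = 7, b(25) = 3, b(26) = 0, b(27) = 9, b(28) = 3, b(29) = 6, b(30) = 0, b(31) = 7, b(32) = 6, b(33) = 1, b(34) = 0, b(35) = 3, b(36) = 1, b(37) = 2, b(38) = 0, b(39) = 6, b(40) = 2, b(41) = 4, b(42) = 0.
Since (b(41), b(42)) = (b(1), b(2)) = (4, 0) (two consecutive terms determine the rest), the sequence is periodic with period 40.
(352 - 1) mod 40 = 31, so b(352) = b(32) = 6.

6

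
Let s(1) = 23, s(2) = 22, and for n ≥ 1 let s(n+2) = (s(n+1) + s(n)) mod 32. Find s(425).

s(1) = 23; s(2) = 22; s(3) = 13; s(4) = 3; s(5) = 16; s(6) = 19; s(7) = 3; s(8) = 22; s(9) = 25; s(10) = 15; s(11) = 8; s(12) = 23; s(13) = 31; s(14) = 22; s(15) = 21; s(16) = 11; s(17) = 0; s(18) = 11; s(19) = 11; s(20) = 22; s(21) = 1; s(22) = 23; s(23) = 24; s(24) = 15; s(25) = 7; s(26) = 22; s(27) = 29; s(28) = 19; s(29) = 16; s(30) = 3; s(31) = 19; s(32) = 22; s(33) = 9; s(34) = 31; s(35) = 8; s(36) = 7; s(37) = 15; s(38) = 22; s(39) = 5; s(40) = 27; s(41) = 0; s(42) = 27; s(43) = 27; s(44) = 22; s(45) = 17; s(46) = 7; s(47) = 24; s(48) = 31; s(49) = 23; s(50) = 22.
Since (s(49), s(50)) = (s(1), s(2)) = (23, 22) (two consecutive terms determine the rest), the sequence is periodic with period 48.
(425 - 1) mod 48 = 40, so s(425) = s(41) = 0.

0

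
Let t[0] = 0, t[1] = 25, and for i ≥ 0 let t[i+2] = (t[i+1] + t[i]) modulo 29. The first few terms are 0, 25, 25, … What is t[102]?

Computing terms: t[0] = 0, t[1] = 25, t[2] = 25, t[3] = 21, t[4] = 17, t[5] = 9, t[6] = 26, t[7] = 6, t[8] = 3, t[9] = 9, t[10] = 12, t[11] = 21, t[12] = 4, t[13] = 25, t[14] = 0, t[15] = 25.
The sequence repeats with period 14.
(102 - 0) mod 14 = 4, so t[102] = t[4] = 17.

17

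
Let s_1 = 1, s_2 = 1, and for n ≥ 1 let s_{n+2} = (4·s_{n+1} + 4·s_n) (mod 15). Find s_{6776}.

Listing terms: s_1 = 1; s_2 = 1; s_3 = 8; s_4 = 6; s_5 = 11; s_6 = 8; s_7 = 1; s_8 = 6; s_9 = 13; s_{10} = 1; s_{11} = 11; s_{12} = 3; s_{13} = 11; s_{14} = 11; s_{15} = 13; s_{16} = 6; s_{17} = 1; s_{18} = 13; s_{19} = 11; s_{20} = 6; s_{21} = 8; s_{22} = 11; s_{23} = 1; s_{24} = 3; s_{25} = 1; s_{26} = 1.
Since (s_{25}, s_{26}) = (s_1, s_2) = (1, 1) (two consecutive terms determine the rest), the sequence is periodic with period 24.
So s_{6776} = s_{1 + ((6776-1) mod 24)} = s_8 = 6.

6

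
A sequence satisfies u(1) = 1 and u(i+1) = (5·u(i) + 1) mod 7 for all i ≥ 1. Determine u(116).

6

We have u(1) = 1, u(2) = 6, u(3) = 3, u(4) = 2, u(5) = 4, u(6) = 0, u(7) = 1.
Since u(7) = u(1) = 1, the sequence is periodic with period 6.
(116 - 1) mod 6 = 1, so u(116) = u(2) = 6.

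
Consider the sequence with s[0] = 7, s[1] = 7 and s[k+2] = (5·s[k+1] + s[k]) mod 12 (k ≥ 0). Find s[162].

3

s[0] = 7, s[1] = 7, s[2] = 6, s[3] = 1, s[4] = 11, s[5] = 8, s[6] = 3, s[7] = 11, s[8] = 10, s[9] = 1, s[10] = 3, s[11] = 4, s[12] = 11, s[13] = 11, s[14] = 6, s[15] = 5, s[16] = 7, s[17] = 4, s[18] = 3, s[19] = 7, s[20] = 2, s[21] = 5, s[22] = 3, s[23] = 8, s[24] = 7, s[25] = 7.
The sequence repeats with period 24.
(162 - 0) mod 24 = 18, so s[162] = s[18] = 3.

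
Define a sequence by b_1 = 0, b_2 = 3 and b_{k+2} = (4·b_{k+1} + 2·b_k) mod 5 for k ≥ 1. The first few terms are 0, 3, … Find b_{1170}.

3

Listing terms: b_1 = 0,  b_2 = 3,  b_3 = 2,  b_4 = 4,  b_5 = 0,  b_6 = 3.
Since (b_5, b_6) = (b_1, b_2) = (0, 3) (two consecutive terms determine the rest), the sequence is periodic with period 4.
(1170 - 1) mod 4 = 1, so b_{1170} = b_2 = 3.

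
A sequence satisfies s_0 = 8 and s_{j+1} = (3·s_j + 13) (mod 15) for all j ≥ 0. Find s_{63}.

10

Computing terms: s_0 = 8,  s_1 = 7,  s_2 = 4,  s_3 = 10,  s_4 = 13,  s_5 = 7.
Since s_5 = s_1 = 7, the sequence is eventually periodic: after a pre-period of length 1 it cycles with period 4.
For j ≥ 1, s_j depends only on (j - 1) mod 4. (63 - 1) mod 4 = 2, so s_{63} = s_3 = 10.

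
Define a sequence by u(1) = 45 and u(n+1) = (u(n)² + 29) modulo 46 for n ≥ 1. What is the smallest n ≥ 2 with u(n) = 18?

4

u(1) = 45, u(2) = 30, u(3) = 9, u(4) = 18, u(5) = 31, u(6) = 24, u(7) = 7, u(8) = 32, u(9) = 41, u(10) = 8, u(11) = 1, u(12) = 30.
Since u(12) = u(2) = 30, the sequence is eventually periodic: after a pre-period of length 1 it cycles with period 10.
The value 18 first appears (with n ≥ 2) at u(4).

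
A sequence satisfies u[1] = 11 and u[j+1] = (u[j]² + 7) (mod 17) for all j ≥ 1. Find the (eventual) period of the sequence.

We have u[1] = 11,  u[2] = 9,  u[3] = 3,  u[4] = 16,  u[5] = 8,  u[6] = 3.
Since u[6] = u[3] = 3, the sequence is eventually periodic: after a pre-period of length 2 it cycles with period 3.

3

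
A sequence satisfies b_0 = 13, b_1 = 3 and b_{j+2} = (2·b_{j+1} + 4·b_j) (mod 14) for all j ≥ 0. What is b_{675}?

Computing terms: b_0 = 13,  b_1 = 3,  b_2 = 2,  b_3 = 2,  b_4 = 12,  b_5 = 4,  b_6 = 0,  b_7 = 2,  b_8 = 4,  b_9 = 2,  b_{10} = 6,  b_{11} = 6,  b_{12} = 8,  b_{13} = 12,  b_{14} = 0,  b_{15} = 6,  b_{16} = 12,  b_{17} = 6,  b_{18} = 4,  b_{19} = 4,  b_{20} = 10,  b_{21} = 8,  b_{22} = 0,  b_{23} = 4,  b_{24} = 8,  b_{25} = 4,  b_{26} = 12,  b_{27} = 12,  b_{28} = 2,  b_{29} = 10,  b_{30} = 0,  b_{31} = 12,  b_{32} = 10,  b_{33} = 12,  b_{34} = 8,  b_{35} = 8,  b_{36} = 6,  b_{37} = 2,  b_{38} = 0,  b_{39} = 8,  b_{40} = 2,  b_{41} = 8,  b_{42} = 10,  b_{43} = 10,  b_{44} = 4,  b_{45} = 6,  b_{46} = 0,  b_{47} = 10,  b_{48} = 6,  b_{49} = 10,  b_{50} = 2,  b_{51} = 2.
Since (b_{50}, b_{51}) = (b_2, b_3) = (2, 2) (two consecutive terms determine the rest), the sequence is eventually periodic: after a pre-period of length 2 it cycles with period 48.
For j ≥ 2, b_j depends only on (j - 2) mod 48. (675 - 2) mod 48 = 1, so b_{675} = b_3 = 2.

2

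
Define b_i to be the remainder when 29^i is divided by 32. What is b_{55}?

We have b_0 = 1,  b_1 = 29,  b_2 = 9,  b_3 = 5,  b_4 = 17,  b_5 = 13,  b_6 = 25,  b_7 = 21,  b_8 = 1.
Since b_8 = b_0 = 1, the sequence is periodic with period 8.
So b_{55} = b_{0 + ((55-0) mod 8)} = b_7 = 21.

21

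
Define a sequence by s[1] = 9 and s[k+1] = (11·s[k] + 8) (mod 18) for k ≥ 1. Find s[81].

s[1] = 9; s[2] = 17; s[3] = 15; s[4] = 11; s[5] = 3; s[6] = 5; s[7] = 9.
The sequence repeats with period 6.
So s[81] = s[1 + ((81-1) mod 6)] = s[3] = 15.

15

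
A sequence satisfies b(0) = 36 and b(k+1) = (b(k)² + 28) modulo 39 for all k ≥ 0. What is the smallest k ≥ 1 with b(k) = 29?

4

b(0) = 36; b(1) = 37; b(2) = 32; b(3) = 38; b(4) = 29; b(5) = 11; b(6) = 32.
Since b(6) = b(2) = 32, the sequence is eventually periodic: after a pre-period of length 2 it cycles with period 4.
The value 29 first appears (with k ≥ 1) at b(4).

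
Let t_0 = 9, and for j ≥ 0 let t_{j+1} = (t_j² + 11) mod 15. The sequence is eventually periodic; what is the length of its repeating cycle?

t_0 = 9, t_1 = 2, t_2 = 0, t_3 = 11, t_4 = 12, t_5 = 5, t_6 = 6, t_7 = 2.
Since t_7 = t_1 = 2, the sequence is eventually periodic: after a pre-period of length 1 it cycles with period 6.

6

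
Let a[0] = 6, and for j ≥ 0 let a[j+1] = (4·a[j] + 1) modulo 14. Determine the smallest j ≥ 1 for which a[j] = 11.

1

We have a[0] = 6, a[1] = 11, a[2] = 3, a[3] = 13, a[4] = 11.
Since a[4] = a[1] = 11, the sequence is eventually periodic: after a pre-period of length 1 it cycles with period 3.
The value 11 first appears (with j ≥ 1) at a[1].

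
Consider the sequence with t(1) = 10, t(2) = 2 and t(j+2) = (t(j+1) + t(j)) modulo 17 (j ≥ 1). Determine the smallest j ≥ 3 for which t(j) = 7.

15

We have t(1) = 10, t(2) = 2, t(3) = 12, t(4) = 14, t(5) = 9, t(6) = 6, t(7) = 15, t(8) = 4, t(9) = 2, t(10) = 6, t(11) = 8, t(12) = 14, t(13) = 5, t(14) = 2, t(15) = 7, t(16) = 9, t(17) = 16, t(18) = 8, t(19) = 7, t(20) = 15, t(21) = 5, t(22) = 3, t(23) = 8, t(24) = 11, t(25) = 2, t(26) = 13, t(27) = 15, t(28) = 11, t(29) = 9, t(30) = 3, t(31) = 12, t(32) = 15, t(33) = 10, t(34) = 8, t(35) = 1, t(36) = 9, t(37) = 10, t(38) = 2.
The sequence repeats with period 36.
The value 7 first appears (with j ≥ 3) at t(15).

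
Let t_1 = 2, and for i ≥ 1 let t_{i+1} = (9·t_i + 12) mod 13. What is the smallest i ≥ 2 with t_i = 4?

2

Computing terms: t_1 = 2, t_2 = 4, t_3 = 9, t_4 = 2.
The sequence repeats with period 3.
The value 4 first appears (with i ≥ 2) at t_2.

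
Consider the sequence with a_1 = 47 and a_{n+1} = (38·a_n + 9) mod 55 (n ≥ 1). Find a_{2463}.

Listing terms: a_1 = 47; a_2 = 35; a_3 = 19; a_4 = 16; a_5 = 12; a_6 = 25; a_7 = 24; a_8 = 41; a_9 = 27; a_{10} = 45; a_{11} = 14; a_{12} = 46; a_{13} = 52; a_{14} = 5; a_{15} = 34; a_{16} = 36; a_{17} = 2; a_{18} = 30; a_{19} = 49; a_{20} = 1; a_{21} = 47.
Since a_{21} = a_1 = 47, the sequence is periodic with period 20.
(2463 - 1) mod 20 = 2, so a_{2463} = a_3 = 19.

19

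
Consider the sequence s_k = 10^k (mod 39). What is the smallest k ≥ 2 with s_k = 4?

s_1 = 10, s_2 = 22, s_3 = 25, s_4 = 16, s_5 = 4, s_6 = 1, s_7 = 10.
Since s_7 = s_1 = 10, the sequence is periodic with period 6.
The value 4 first appears (with k ≥ 2) at s_5.

5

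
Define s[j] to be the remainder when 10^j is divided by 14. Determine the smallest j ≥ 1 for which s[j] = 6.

We have s[0] = 1,  s[1] = 10,  s[2] = 2,  s[3] = 6,  s[4] = 4,  s[5] = 12,  s[6] = 8,  s[7] = 10.
Since s[7] = s[1] = 10, the sequence is eventually periodic: after a pre-period of length 1 it cycles with period 6.
The value 6 first appears (with j ≥ 1) at s[3].

3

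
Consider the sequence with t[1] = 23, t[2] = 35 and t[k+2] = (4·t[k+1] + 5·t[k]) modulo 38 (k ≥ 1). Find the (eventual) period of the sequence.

t[1] = 23; t[2] = 35; t[3] = 27; t[4] = 17; t[5] = 13; t[6] = 23; t[7] = 5; t[8] = 21; t[9] = 33; t[10] = 9; t[11] = 11; t[12] = 13; t[13] = 31; t[14] = 37; t[15] = 37; t[16] = 29; t[17] = 35; t[18] = 19; t[19] = 23; t[20] = 35.
Since (t[19], t[20]) = (t[1], t[2]) = (23, 35) (two consecutive terms determine the rest), the sequence is periodic with period 18.

18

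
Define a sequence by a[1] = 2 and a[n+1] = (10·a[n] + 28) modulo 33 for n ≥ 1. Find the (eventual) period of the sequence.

6

a[1] = 2, a[2] = 15, a[3] = 13, a[4] = 26, a[5] = 24, a[6] = 4, a[7] = 2.
Since a[7] = a[1] = 2, the sequence is periodic with period 6.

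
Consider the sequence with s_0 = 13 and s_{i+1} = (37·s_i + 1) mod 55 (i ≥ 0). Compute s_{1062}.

15

We have s_0 = 13,  s_1 = 42,  s_2 = 15,  s_3 = 6,  s_4 = 3,  s_5 = 2,  s_6 = 20,  s_7 = 26,  s_8 = 28,  s_9 = 47,  s_{10} = 35,  s_{11} = 31,  s_{12} = 48,  s_{13} = 17,  s_{14} = 25,  s_{15} = 46,  s_{16} = 53,  s_{17} = 37,  s_{18} = 50,  s_{19} = 36,  s_{20} = 13.
Since s_{20} = s_0 = 13, the sequence is periodic with period 20.
So s_{1062} = s_{0 + ((1062-0) mod 20)} = s_2 = 15.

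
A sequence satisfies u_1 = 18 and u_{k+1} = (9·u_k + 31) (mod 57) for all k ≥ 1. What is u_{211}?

Listing terms: u_1 = 18; u_2 = 22; u_3 = 1; u_4 = 40; u_5 = 49; u_6 = 16; u_7 = 4; u_8 = 10; u_9 = 7; u_{10} = 37; u_{11} = 22.
Since u_{11} = u_2 = 22, the sequence is eventually periodic: after a pre-period of length 1 it cycles with period 9.
For k ≥ 2, u_k depends only on (k - 2) mod 9. (211 - 2) mod 9 = 2, so u_{211} = u_4 = 40.

40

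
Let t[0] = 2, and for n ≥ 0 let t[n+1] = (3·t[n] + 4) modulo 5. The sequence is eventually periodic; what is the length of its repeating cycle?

t[0] = 2, t[1] = 0, t[2] = 4, t[3] = 1, t[4] = 2.
Since t[4] = t[0] = 2, the sequence is periodic with period 4.

4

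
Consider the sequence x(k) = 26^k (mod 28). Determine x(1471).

12

x(1) = 26,  x(2) = 4,  x(3) = 20,  x(4) = 16,  x(5) = 24,  x(6) = 8,  x(7) = 12,  x(8) = 4.
Since x(8) = x(2) = 4, the sequence is eventually periodic: after a pre-period of length 1 it cycles with period 6.
For k ≥ 2, x(k) depends only on (k - 2) mod 6. (1471 - 2) mod 6 = 5, so x(1471) = x(7) = 12.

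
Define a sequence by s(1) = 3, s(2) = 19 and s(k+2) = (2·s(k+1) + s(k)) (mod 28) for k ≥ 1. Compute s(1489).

3

Computing terms: s(1) = 3; s(2) = 19; s(3) = 13; s(4) = 17; s(5) = 19; s(6) = 27; s(7) = 17; s(8) = 5; s(9) = 27; s(10) = 3; s(11) = 5; s(12) = 13; s(13) = 3; s(14) = 19.
The sequence repeats with period 12.
(1489 - 1) mod 12 = 0, so s(1489) = s(1) = 3.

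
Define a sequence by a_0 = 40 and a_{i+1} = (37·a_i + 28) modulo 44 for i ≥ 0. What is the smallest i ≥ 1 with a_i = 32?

a_0 = 40; a_1 = 12; a_2 = 32; a_3 = 24; a_4 = 36; a_5 = 40.
Since a_5 = a_0 = 40, the sequence is periodic with period 5.
The value 32 first appears (with i ≥ 1) at a_2.

2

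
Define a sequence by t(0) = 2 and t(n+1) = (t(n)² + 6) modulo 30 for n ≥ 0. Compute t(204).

22

Listing terms: t(0) = 2; t(1) = 10; t(2) = 16; t(3) = 22; t(4) = 10.
Since t(4) = t(1) = 10, the sequence is eventually periodic: after a pre-period of length 1 it cycles with period 3.
For n ≥ 1, t(n) depends only on (n - 1) mod 3. (204 - 1) mod 3 = 2, so t(204) = t(3) = 22.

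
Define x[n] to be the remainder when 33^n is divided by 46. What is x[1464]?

13

x[0] = 1; x[1] = 33; x[2] = 31; x[3] = 11; x[4] = 41; x[5] = 19; x[6] = 29; x[7] = 37; x[8] = 25; x[9] = 43; x[10] = 39; x[11] = 45; x[12] = 13; x[13] = 15; x[14] = 35; x[15] = 5; x[16] = 27; x[17] = 17; x[18] = 9; x[19] = 21; x[20] = 3; x[21] = 7; x[22] = 1.
Since x[22] = x[0] = 1, the sequence is periodic with period 22.
(1464 - 0) mod 22 = 12, so x[1464] = x[12] = 13.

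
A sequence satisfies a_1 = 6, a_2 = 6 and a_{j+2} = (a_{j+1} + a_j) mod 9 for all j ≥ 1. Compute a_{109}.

3

Listing terms: a_1 = 6,  a_2 = 6,  a_3 = 3,  a_4 = 0,  a_5 = 3,  a_6 = 3,  a_7 = 6,  a_8 = 0,  a_9 = 6,  a_{10} = 6.
Since (a_9, a_{10}) = (a_1, a_2) = (6, 6) (two consecutive terms determine the rest), the sequence is periodic with period 8.
So a_{109} = a_{1 + ((109-1) mod 8)} = a_5 = 3.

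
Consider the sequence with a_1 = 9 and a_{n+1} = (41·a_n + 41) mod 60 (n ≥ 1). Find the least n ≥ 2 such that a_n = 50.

a_1 = 9, a_2 = 50, a_3 = 51, a_4 = 32, a_5 = 33, a_6 = 14, a_7 = 15, a_8 = 56, a_9 = 57, a_{10} = 38, a_{11} = 39, a_{12} = 20, a_{13} = 21, a_{14} = 2, a_{15} = 3, a_{16} = 44, a_{17} = 45, a_{18} = 26, a_{19} = 27, a_{20} = 8, a_{21} = 9.
The sequence repeats with period 20.
The value 50 first appears (with n ≥ 2) at a_2.

2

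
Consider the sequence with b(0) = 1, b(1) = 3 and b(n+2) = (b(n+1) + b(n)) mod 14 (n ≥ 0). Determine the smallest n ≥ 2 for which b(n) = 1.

6

b(0) = 1,  b(1) = 3,  b(2) = 4,  b(3) = 7,  b(4) = 11,  b(5) = 4,  b(6) = 1,  b(7) = 5,  b(8) = 6,  b(9) = 11,  b(10) = 3,  b(11) = 0,  b(12) = 3,  b(13) = 3,  b(14) = 6,  b(15) = 9,  b(16) = 1,  b(17) = 10,  b(18) = 11,  b(19) = 7,  b(20) = 4,  b(21) = 11,  b(22) = 1,  b(23) = 12,  b(24) = 13,  b(25) = 11,  b(26) = 10,  b(27) = 7,  b(28) = 3,  b(29) = 10,  b(30) = 13,  b(31) = 9,  b(32) = 8,  b(33) = 3,  b(34) = 11,  b(35) = 0,  b(36) = 11,  b(37) = 11,  b(38) = 8,  b(39) = 5,  b(40) = 13,  b(41) = 4,  b(42) = 3,  b(43) = 7,  b(44) = 10,  b(45) = 3,  b(46) = 13,  b(47) = 2,  b(48) = 1,  b(49) = 3.
Since (b(48), b(49)) = (b(0), b(1)) = (1, 3) (two consecutive terms determine the rest), the sequence is periodic with period 48.
The value 1 first appears (with n ≥ 2) at b(6).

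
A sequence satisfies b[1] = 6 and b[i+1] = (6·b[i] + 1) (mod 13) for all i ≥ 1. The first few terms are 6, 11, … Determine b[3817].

Listing terms: b[1] = 6; b[2] = 11; b[3] = 2; b[4] = 0; b[5] = 1; b[6] = 7; b[7] = 4; b[8] = 12; b[9] = 8; b[10] = 10; b[11] = 9; b[12] = 3; b[13] = 6.
Since b[13] = b[1] = 6, the sequence is periodic with period 12.
So b[3817] = b[1 + ((3817-1) mod 12)] = b[1] = 6.

6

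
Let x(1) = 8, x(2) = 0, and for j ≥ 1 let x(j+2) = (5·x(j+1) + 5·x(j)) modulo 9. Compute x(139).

2

We have x(1) = 8, x(2) = 0, x(3) = 4, x(4) = 2, x(5) = 3, x(6) = 7, x(7) = 5, x(8) = 6, x(9) = 1, x(10) = 8, x(11) = 0.
The sequence repeats with period 9.
(139 - 1) mod 9 = 3, so x(139) = x(4) = 2.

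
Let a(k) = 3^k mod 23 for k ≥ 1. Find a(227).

Listing terms: a(1) = 3; a(2) = 9; a(3) = 4; a(4) = 12; a(5) = 13; a(6) = 16; a(7) = 2; a(8) = 6; a(9) = 18; a(10) = 8; a(11) = 1; a(12) = 3.
The sequence repeats with period 11.
(227 - 1) mod 11 = 6, so a(227) = a(7) = 2.

2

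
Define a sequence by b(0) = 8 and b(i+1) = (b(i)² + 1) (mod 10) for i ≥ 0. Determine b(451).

Computing terms: b(0) = 8, b(1) = 5, b(2) = 6, b(3) = 7, b(4) = 0, b(5) = 1, b(6) = 2, b(7) = 5.
Since b(7) = b(1) = 5, the sequence is eventually periodic: after a pre-period of length 1 it cycles with period 6.
For i ≥ 1, b(i) depends only on (i - 1) mod 6. (451 - 1) mod 6 = 0, so b(451) = b(1) = 5.

5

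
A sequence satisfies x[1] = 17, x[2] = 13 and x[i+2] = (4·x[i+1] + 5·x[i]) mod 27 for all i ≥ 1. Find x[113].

5

Computing terms: x[1] = 17; x[2] = 13; x[3] = 2; x[4] = 19; x[5] = 5; x[6] = 7; x[7] = 26; x[8] = 4; x[9] = 11; x[10] = 10; x[11] = 14; x[12] = 25; x[13] = 8; x[14] = 22; x[15] = 20; x[16] = 1; x[17] = 23; x[18] = 16; x[19] = 17; x[20] = 13.
Since (x[19], x[20]) = (x[1], x[2]) = (17, 13) (two consecutive terms determine the rest), the sequence is periodic with period 18.
So x[113] = x[1 + ((113-1) mod 18)] = x[5] = 5.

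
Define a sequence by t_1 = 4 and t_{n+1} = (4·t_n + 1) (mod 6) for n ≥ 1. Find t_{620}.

5

We have t_1 = 4, t_2 = 5, t_3 = 3, t_4 = 1, t_5 = 5.
Since t_5 = t_2 = 5, the sequence is eventually periodic: after a pre-period of length 1 it cycles with period 3.
For n ≥ 2, t_n depends only on (n - 2) mod 3. (620 - 2) mod 3 = 0, so t_{620} = t_2 = 5.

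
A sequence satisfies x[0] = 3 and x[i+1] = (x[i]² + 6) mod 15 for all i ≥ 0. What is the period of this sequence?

3

Computing terms: x[0] = 3; x[1] = 0; x[2] = 6; x[3] = 12; x[4] = 0.
Since x[4] = x[1] = 0, the sequence is eventually periodic: after a pre-period of length 1 it cycles with period 3.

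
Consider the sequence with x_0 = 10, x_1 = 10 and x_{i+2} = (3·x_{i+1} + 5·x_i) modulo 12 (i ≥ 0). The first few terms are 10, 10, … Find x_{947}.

We have x_0 = 10,  x_1 = 10,  x_2 = 8,  x_3 = 2,  x_4 = 10,  x_5 = 4,  x_6 = 2,  x_7 = 2,  x_8 = 4,  x_9 = 10,  x_{10} = 2,  x_{11} = 8,  x_{12} = 10,  x_{13} = 10.
The sequence repeats with period 12.
(947 - 0) mod 12 = 11, so x_{947} = x_{11} = 8.

8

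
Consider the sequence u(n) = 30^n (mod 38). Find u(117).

u(1) = 30,  u(2) = 26,  u(3) = 20,  u(4) = 30.
Since u(4) = u(1) = 30, the sequence is periodic with period 3.
So u(117) = u(1 + ((117-1) mod 3)) = u(3) = 20.

20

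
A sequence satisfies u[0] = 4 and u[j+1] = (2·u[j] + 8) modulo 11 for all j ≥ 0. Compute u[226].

1

Listing terms: u[0] = 4,  u[1] = 5,  u[2] = 7,  u[3] = 0,  u[4] = 8,  u[5] = 2,  u[6] = 1,  u[7] = 10,  u[8] = 6,  u[9] = 9,  u[10] = 4.
The sequence repeats with period 10.
So u[226] = u[0 + ((226-0) mod 10)] = u[6] = 1.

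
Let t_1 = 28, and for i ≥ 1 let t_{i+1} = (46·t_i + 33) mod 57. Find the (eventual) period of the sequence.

6

Listing terms: t_1 = 28; t_2 = 10; t_3 = 37; t_4 = 25; t_5 = 43; t_6 = 16; t_7 = 28.
Since t_7 = t_1 = 28, the sequence is periodic with period 6.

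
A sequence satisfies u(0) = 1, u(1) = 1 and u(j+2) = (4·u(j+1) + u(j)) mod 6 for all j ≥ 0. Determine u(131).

Listing terms: u(0) = 1,  u(1) = 1,  u(2) = 5,  u(3) = 3,  u(4) = 5,  u(5) = 5,  u(6) = 1,  u(7) = 3,  u(8) = 1,  u(9) = 1.
Since (u(8), u(9)) = (u(0), u(1)) = (1, 1) (two consecutive terms determine the rest), the sequence is periodic with period 8.
So u(131) = u(0 + ((131-0) mod 8)) = u(3) = 3.

3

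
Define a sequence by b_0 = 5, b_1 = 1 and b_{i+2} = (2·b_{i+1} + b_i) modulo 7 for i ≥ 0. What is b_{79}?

Computing terms: b_0 = 5, b_1 = 1, b_2 = 0, b_3 = 1, b_4 = 2, b_5 = 5, b_6 = 5, b_7 = 1.
The sequence repeats with period 6.
So b_{79} = b_{0 + ((79-0) mod 6)} = b_1 = 1.

1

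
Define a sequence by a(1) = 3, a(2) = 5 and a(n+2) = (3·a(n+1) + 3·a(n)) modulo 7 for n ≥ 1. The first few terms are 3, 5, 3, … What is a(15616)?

a(1) = 3,  a(2) = 5,  a(3) = 3,  a(4) = 3,  a(5) = 4,  a(6) = 0,  a(7) = 5,  a(8) = 1,  a(9) = 4,  a(10) = 1,  a(11) = 1,  a(12) = 6,  a(13) = 0,  a(14) = 4,  a(15) = 5,  a(16) = 6,  a(17) = 5,  a(18) = 5,  a(19) = 2,  a(20) = 0,  a(21) = 6,  a(22) = 4,  a(23) = 2,  a(24) = 4,  a(25) = 4,  a(26) = 3,  a(27) = 0,  a(28) = 2,  a(29) = 6,  a(30) = 3,  a(31) = 6,  a(32) = 6,  a(33) = 1,  a(34) = 0,  a(35) = 3,  a(36) = 2,  a(37) = 1,  a(38) = 2,  a(39) = 2,  a(40) = 5,  a(41) = 0,  a(42) = 1,  a(43) = 3,  a(44) = 5.
The sequence repeats with period 42.
(15616 - 1) mod 42 = 33, so a(15616) = a(34) = 0.

0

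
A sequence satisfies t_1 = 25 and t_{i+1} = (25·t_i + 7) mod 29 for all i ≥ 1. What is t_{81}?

28

We have t_1 = 25,  t_2 = 23,  t_3 = 2,  t_4 = 28,  t_5 = 11,  t_6 = 21,  t_7 = 10,  t_8 = 25.
Since t_8 = t_1 = 25, the sequence is periodic with period 7.
(81 - 1) mod 7 = 3, so t_{81} = t_4 = 28.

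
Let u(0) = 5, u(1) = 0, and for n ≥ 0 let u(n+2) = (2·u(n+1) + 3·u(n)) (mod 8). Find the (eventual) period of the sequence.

We have u(0) = 5, u(1) = 0, u(2) = 7, u(3) = 6, u(4) = 1, u(5) = 4, u(6) = 3, u(7) = 2, u(8) = 5, u(9) = 0.
The sequence repeats with period 8.

8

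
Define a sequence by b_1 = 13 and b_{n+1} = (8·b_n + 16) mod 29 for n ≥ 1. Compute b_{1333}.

Listing terms: b_1 = 13, b_2 = 4, b_3 = 19, b_4 = 23, b_5 = 26, b_6 = 21, b_7 = 10, b_8 = 9, b_9 = 1, b_{10} = 24, b_{11} = 5, b_{12} = 27, b_{13} = 0, b_{14} = 16, b_{15} = 28, b_{16} = 8, b_{17} = 22, b_{18} = 18, b_{19} = 15, b_{20} = 20, b_{21} = 2, b_{22} = 3, b_{23} = 11, b_{24} = 17, b_{25} = 7, b_{26} = 14, b_{27} = 12, b_{28} = 25, b_{29} = 13.
The sequence repeats with period 28.
So b_{1333} = b_{1 + ((1333-1) mod 28)} = b_{17} = 22.

22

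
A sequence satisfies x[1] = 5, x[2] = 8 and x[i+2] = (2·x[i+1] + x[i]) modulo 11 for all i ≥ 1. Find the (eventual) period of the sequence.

24

Computing terms: x[1] = 5; x[2] = 8; x[3] = 10; x[4] = 6; x[5] = 0; x[6] = 6; x[7] = 1; x[8] = 8; x[9] = 6; x[10] = 9; x[11] = 2; x[12] = 2; x[13] = 6; x[14] = 3; x[15] = 1; x[16] = 5; x[17] = 0; x[18] = 5; x[19] = 10; x[20] = 3; x[21] = 5; x[22] = 2; x[23] = 9; x[24] = 9; x[25] = 5; x[26] = 8.
Since (x[25], x[26]) = (x[1], x[2]) = (5, 8) (two consecutive terms determine the rest), the sequence is periodic with period 24.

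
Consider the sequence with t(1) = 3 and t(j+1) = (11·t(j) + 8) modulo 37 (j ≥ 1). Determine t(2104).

25

t(1) = 3; t(2) = 4; t(3) = 15; t(4) = 25; t(5) = 24; t(6) = 13; t(7) = 3.
The sequence repeats with period 6.
So t(2104) = t(1 + ((2104-1) mod 6)) = t(4) = 25.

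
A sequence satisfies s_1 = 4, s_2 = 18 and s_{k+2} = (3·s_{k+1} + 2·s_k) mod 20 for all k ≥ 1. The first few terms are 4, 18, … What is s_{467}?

We have s_1 = 4; s_2 = 18; s_3 = 2; s_4 = 2; s_5 = 10; s_6 = 14; s_7 = 2; s_8 = 14; s_9 = 6; s_{10} = 6; s_{11} = 10; s_{12} = 2; s_{13} = 6; s_{14} = 2; s_{15} = 18; s_{16} = 18; s_{17} = 10; s_{18} = 6; s_{19} = 18; s_{20} = 6; s_{21} = 14; s_{22} = 14; s_{23} = 10; s_{24} = 18; s_{25} = 14; s_{26} = 18; s_{27} = 2.
Since (s_{26}, s_{27}) = (s_2, s_3) = (18, 2) (two consecutive terms determine the rest), the sequence is eventually periodic: after a pre-period of length 1 it cycles with period 24.
For k ≥ 2, s_k depends only on (k - 2) mod 24. (467 - 2) mod 24 = 9, so s_{467} = s_{11} = 10.

10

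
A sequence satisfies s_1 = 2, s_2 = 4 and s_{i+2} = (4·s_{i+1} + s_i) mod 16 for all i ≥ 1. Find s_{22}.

4

Listing terms: s_1 = 2, s_2 = 4, s_3 = 2, s_4 = 12, s_5 = 2, s_6 = 4.
The sequence repeats with period 4.
(22 - 1) mod 4 = 1, so s_{22} = s_2 = 4.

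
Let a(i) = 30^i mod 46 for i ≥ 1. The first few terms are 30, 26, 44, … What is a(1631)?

We have a(1) = 30,  a(2) = 26,  a(3) = 44,  a(4) = 32,  a(5) = 40,  a(6) = 4,  a(7) = 28,  a(8) = 12,  a(9) = 38,  a(10) = 36,  a(11) = 22,  a(12) = 16,  a(13) = 20,  a(14) = 2,  a(15) = 14,  a(16) = 6,  a(17) = 42,  a(18) = 18,  a(19) = 34,  a(20) = 8,  a(21) = 10,  a(22) = 24,  a(23) = 30.
Since a(23) = a(1) = 30, the sequence is periodic with period 22.
So a(1631) = a(1 + ((1631-1) mod 22)) = a(3) = 44.

44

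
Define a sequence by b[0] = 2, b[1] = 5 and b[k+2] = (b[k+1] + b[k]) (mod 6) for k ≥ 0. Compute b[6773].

1

b[0] = 2; b[1] = 5; b[2] = 1; b[3] = 0; b[4] = 1; b[5] = 1; b[6] = 2; b[7] = 3; b[8] = 5; b[9] = 2; b[10] = 1; b[11] = 3; b[12] = 4; b[13] = 1; b[14] = 5; b[15] = 0; b[16] = 5; b[17] = 5; b[18] = 4; b[19] = 3; b[20] = 1; b[21] = 4; b[22] = 5; b[23] = 3; b[24] = 2; b[25] = 5.
The sequence repeats with period 24.
(6773 - 0) mod 24 = 5, so b[6773] = b[5] = 1.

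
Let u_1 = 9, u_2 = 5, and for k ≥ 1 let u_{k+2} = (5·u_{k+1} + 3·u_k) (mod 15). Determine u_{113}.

Computing terms: u_1 = 9; u_2 = 5; u_3 = 7; u_4 = 5; u_5 = 1; u_6 = 5; u_7 = 13; u_8 = 5; u_9 = 4; u_{10} = 5; u_{11} = 7.
Since (u_{10}, u_{11}) = (u_2, u_3) = (5, 7) (two consecutive terms determine the rest), the sequence is eventually periodic: after a pre-period of length 1 it cycles with period 8.
For k ≥ 2, u_k depends only on (k - 2) mod 8. (113 - 2) mod 8 = 7, so u_{113} = u_9 = 4.

4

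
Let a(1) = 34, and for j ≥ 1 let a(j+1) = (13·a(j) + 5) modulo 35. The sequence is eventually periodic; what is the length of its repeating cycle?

a(1) = 34, a(2) = 27, a(3) = 6, a(4) = 13, a(5) = 34.
The sequence repeats with period 4.

4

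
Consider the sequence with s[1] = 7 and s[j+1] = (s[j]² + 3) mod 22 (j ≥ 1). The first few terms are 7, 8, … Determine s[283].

We have s[1] = 7,  s[2] = 8,  s[3] = 1,  s[4] = 4,  s[5] = 19,  s[6] = 12,  s[7] = 15,  s[8] = 8.
Since s[8] = s[2] = 8, the sequence is eventually periodic: after a pre-period of length 1 it cycles with period 6.
For j ≥ 2, s[j] depends only on (j - 2) mod 6. (283 - 2) mod 6 = 5, so s[283] = s[7] = 15.

15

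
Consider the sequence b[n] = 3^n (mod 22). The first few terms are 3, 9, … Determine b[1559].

15

Computing terms: b[1] = 3; b[2] = 9; b[3] = 5; b[4] = 15; b[5] = 1; b[6] = 3.
The sequence repeats with period 5.
So b[1559] = b[1 + ((1559-1) mod 5)] = b[4] = 15.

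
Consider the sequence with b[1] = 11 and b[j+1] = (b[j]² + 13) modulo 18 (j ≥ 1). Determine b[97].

11

We have b[1] = 11, b[2] = 8, b[3] = 5, b[4] = 2, b[5] = 17, b[6] = 14, b[7] = 11.
Since b[7] = b[1] = 11, the sequence is periodic with period 6.
(97 - 1) mod 6 = 0, so b[97] = b[1] = 11.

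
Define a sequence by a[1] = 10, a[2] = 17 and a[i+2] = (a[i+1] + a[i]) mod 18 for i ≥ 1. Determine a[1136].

Listing terms: a[1] = 10, a[2] = 17, a[3] = 9, a[4] = 8, a[5] = 17, a[6] = 7, a[7] = 6, a[8] = 13, a[9] = 1, a[10] = 14, a[11] = 15, a[12] = 11, a[13] = 8, a[14] = 1, a[15] = 9, a[16] = 10, a[17] = 1, a[18] = 11, a[19] = 12, a[20] = 5, a[21] = 17, a[22] = 4, a[23] = 3, a[24] = 7, a[25] = 10, a[26] = 17.
The sequence repeats with period 24.
(1136 - 1) mod 24 = 7, so a[1136] = a[8] = 13.

13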